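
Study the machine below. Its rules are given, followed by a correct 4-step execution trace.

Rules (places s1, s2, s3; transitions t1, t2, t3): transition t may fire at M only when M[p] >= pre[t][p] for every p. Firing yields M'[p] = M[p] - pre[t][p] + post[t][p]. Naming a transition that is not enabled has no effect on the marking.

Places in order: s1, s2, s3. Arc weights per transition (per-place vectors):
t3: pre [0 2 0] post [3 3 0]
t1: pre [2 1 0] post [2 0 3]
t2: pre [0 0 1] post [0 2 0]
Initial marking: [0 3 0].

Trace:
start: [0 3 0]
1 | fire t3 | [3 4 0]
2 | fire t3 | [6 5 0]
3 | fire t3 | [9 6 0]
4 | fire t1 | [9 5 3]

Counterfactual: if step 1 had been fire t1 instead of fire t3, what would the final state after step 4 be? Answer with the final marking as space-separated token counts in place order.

(re-executing from step 1 with the substitution; state before step 1: [0 3 0])
1 | fire t1 | [0 3 0]
2 | fire t3 | [3 4 0]
3 | fire t3 | [6 5 0]
4 | fire t1 | [6 4 3]

6 4 3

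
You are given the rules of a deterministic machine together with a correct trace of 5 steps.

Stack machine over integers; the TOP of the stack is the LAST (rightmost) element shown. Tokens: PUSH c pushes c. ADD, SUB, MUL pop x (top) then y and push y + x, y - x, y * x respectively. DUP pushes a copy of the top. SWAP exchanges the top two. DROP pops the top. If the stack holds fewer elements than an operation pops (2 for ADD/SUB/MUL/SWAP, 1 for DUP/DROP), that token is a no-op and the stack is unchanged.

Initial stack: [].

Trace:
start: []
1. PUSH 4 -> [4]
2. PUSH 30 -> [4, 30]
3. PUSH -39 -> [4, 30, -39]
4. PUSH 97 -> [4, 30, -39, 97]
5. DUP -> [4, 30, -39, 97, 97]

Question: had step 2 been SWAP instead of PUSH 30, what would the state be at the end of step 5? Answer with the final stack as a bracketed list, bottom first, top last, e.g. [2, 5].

[4, -39, 97, 97]

(re-executing from step 2 with the substitution; state before step 2: [4])
2. SWAP -> [4]
3. PUSH -39 -> [4, -39]
4. PUSH 97 -> [4, -39, 97]
5. DUP -> [4, -39, 97, 97]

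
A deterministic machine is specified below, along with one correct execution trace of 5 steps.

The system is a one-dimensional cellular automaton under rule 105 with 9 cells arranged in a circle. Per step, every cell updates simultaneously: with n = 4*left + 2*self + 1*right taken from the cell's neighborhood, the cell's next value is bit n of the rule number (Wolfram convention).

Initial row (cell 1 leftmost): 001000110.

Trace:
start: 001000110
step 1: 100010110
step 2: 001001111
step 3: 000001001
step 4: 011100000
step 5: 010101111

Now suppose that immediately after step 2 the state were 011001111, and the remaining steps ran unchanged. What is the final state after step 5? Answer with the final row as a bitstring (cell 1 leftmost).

000011100

state after step 2 := 011001111
step 3: 111001001
step 4: 001000001
step 5: 000011100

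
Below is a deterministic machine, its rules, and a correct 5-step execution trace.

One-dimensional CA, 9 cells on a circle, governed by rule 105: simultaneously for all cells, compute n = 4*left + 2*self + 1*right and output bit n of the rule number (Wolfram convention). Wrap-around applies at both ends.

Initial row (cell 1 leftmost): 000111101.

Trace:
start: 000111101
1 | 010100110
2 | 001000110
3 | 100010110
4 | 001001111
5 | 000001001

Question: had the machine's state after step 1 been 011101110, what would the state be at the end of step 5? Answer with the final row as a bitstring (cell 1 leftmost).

state after step 1 := 011101110
2 | 010111010
3 | 001101100
4 | 101111101
5 | 111000111

111000111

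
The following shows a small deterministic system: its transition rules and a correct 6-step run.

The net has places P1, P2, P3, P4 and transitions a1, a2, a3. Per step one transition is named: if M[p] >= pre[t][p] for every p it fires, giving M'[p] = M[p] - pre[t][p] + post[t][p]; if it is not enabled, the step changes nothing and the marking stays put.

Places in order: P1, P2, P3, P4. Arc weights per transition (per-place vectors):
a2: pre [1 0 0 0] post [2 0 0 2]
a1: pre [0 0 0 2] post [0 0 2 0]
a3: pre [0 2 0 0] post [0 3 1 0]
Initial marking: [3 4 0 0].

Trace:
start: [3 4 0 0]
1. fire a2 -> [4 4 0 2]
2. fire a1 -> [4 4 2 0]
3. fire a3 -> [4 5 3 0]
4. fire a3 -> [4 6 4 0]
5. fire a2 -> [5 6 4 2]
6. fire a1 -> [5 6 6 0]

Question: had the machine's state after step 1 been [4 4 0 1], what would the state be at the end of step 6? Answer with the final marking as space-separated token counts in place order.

5 6 4 1

state after step 1 := [4 4 0 1]
2. fire a1 -> [4 4 0 1]
3. fire a3 -> [4 5 1 1]
4. fire a3 -> [4 6 2 1]
5. fire a2 -> [5 6 2 3]
6. fire a1 -> [5 6 4 1]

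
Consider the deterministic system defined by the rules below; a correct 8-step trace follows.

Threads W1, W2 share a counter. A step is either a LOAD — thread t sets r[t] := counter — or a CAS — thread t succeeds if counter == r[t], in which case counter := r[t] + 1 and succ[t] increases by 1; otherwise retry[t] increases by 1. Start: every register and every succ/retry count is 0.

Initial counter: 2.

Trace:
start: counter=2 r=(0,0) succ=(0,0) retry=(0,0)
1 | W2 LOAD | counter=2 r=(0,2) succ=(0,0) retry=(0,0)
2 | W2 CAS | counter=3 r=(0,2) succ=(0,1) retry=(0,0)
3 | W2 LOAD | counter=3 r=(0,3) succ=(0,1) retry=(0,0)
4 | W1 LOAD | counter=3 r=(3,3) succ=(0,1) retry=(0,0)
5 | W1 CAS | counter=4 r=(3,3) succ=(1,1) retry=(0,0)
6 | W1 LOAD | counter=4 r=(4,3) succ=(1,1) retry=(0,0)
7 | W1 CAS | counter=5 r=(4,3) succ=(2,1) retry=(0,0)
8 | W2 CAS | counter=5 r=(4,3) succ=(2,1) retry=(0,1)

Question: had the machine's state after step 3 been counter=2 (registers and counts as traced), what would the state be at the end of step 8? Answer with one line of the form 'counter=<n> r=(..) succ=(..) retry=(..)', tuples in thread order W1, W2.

state after step 3 := counter=2 r=(0,3) succ=(0,1) retry=(0,0)
4 | W1 LOAD | counter=2 r=(2,3) succ=(0,1) retry=(0,0)
5 | W1 CAS | counter=3 r=(2,3) succ=(1,1) retry=(0,0)
6 | W1 LOAD | counter=3 r=(3,3) succ=(1,1) retry=(0,0)
7 | W1 CAS | counter=4 r=(3,3) succ=(2,1) retry=(0,0)
8 | W2 CAS | counter=4 r=(3,3) succ=(2,1) retry=(0,1)

counter=4 r=(3,3) succ=(2,1) retry=(0,1)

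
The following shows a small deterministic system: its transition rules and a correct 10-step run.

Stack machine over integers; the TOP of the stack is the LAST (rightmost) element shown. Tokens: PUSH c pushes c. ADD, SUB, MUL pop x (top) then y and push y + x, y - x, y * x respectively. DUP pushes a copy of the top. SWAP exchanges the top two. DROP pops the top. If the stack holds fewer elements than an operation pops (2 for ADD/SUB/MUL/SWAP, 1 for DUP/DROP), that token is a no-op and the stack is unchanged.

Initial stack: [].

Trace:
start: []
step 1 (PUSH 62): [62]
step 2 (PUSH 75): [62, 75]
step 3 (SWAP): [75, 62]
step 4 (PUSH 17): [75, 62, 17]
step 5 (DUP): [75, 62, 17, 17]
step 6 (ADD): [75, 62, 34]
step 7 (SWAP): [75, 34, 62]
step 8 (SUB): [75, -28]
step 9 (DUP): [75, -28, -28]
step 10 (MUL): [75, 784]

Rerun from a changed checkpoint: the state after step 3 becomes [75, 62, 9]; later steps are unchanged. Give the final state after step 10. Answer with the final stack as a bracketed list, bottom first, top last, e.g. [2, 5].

[75, 62, 625]

state after step 3 := [75, 62, 9]
step 4 (PUSH 17): [75, 62, 9, 17]
step 5 (DUP): [75, 62, 9, 17, 17]
step 6 (ADD): [75, 62, 9, 34]
step 7 (SWAP): [75, 62, 34, 9]
step 8 (SUB): [75, 62, 25]
step 9 (DUP): [75, 62, 25, 25]
step 10 (MUL): [75, 62, 625]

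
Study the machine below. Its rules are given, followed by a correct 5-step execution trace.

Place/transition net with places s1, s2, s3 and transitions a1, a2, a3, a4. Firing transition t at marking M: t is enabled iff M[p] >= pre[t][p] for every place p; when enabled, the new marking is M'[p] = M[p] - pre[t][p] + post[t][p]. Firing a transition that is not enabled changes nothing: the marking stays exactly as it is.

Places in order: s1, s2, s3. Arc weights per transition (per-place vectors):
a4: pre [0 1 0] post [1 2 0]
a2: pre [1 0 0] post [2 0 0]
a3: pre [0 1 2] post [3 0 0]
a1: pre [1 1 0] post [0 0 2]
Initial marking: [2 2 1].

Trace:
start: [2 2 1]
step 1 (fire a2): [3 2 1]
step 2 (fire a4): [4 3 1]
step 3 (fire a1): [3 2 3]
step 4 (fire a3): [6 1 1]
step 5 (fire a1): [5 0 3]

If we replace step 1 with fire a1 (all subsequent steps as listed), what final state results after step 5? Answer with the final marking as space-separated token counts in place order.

(re-executing from step 1 with the substitution; state before step 1: [2 2 1])
step 1 (fire a1): [1 1 3]
step 2 (fire a4): [2 2 3]
step 3 (fire a1): [1 1 5]
step 4 (fire a3): [4 0 3]
step 5 (fire a1): [4 0 3]

4 0 3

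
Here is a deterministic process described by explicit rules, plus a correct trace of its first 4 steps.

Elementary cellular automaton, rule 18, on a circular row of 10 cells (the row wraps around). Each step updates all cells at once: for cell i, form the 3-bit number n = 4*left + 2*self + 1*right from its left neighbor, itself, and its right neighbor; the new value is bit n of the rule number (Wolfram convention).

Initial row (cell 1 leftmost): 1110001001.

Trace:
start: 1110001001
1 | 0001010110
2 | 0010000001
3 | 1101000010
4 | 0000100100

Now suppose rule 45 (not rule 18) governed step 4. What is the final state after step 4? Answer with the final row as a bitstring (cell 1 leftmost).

(re-executing step 4 under rule 45; state before step 4: 1101000010)
4 | 1011011011

1011011011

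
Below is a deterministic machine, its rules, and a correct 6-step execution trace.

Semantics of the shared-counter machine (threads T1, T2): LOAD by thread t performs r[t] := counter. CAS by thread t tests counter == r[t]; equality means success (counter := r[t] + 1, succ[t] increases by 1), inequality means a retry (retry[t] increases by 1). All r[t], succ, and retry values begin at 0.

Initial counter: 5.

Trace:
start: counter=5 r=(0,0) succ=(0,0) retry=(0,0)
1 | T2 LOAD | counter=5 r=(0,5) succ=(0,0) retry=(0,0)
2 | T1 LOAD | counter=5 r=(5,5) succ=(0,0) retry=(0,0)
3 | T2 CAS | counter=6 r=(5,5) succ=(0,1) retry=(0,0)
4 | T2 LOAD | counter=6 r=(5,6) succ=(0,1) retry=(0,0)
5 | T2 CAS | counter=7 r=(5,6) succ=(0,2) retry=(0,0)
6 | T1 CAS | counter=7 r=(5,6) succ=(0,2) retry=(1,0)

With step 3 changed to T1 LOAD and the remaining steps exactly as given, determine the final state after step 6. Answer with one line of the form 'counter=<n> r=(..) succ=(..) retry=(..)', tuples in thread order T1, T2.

counter=6 r=(5,5) succ=(0,1) retry=(1,0)

(re-executing from step 3 with the substitution; state before step 3: counter=5 r=(5,5) succ=(0,0) retry=(0,0))
3 | T1 LOAD | counter=5 r=(5,5) succ=(0,0) retry=(0,0)
4 | T2 LOAD | counter=5 r=(5,5) succ=(0,0) retry=(0,0)
5 | T2 CAS | counter=6 r=(5,5) succ=(0,1) retry=(0,0)
6 | T1 CAS | counter=6 r=(5,5) succ=(0,1) retry=(1,0)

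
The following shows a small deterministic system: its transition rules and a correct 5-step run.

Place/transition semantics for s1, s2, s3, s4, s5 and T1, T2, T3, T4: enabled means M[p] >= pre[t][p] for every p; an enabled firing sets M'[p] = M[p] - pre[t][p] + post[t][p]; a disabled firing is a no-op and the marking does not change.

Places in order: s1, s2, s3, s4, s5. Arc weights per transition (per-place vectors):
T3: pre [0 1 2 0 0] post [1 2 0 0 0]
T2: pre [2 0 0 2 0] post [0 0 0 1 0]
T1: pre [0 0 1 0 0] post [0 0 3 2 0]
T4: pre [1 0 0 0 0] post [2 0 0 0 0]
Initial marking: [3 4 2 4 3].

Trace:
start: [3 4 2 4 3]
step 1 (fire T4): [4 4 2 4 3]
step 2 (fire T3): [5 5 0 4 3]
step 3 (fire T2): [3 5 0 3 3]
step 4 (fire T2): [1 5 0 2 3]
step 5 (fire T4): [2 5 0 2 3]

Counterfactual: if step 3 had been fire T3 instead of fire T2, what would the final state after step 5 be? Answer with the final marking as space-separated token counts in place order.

4 5 0 3 3

(re-executing from step 3 with the substitution; state before step 3: [5 5 0 4 3])
step 3 (fire T3): [5 5 0 4 3]
step 4 (fire T2): [3 5 0 3 3]
step 5 (fire T4): [4 5 0 3 3]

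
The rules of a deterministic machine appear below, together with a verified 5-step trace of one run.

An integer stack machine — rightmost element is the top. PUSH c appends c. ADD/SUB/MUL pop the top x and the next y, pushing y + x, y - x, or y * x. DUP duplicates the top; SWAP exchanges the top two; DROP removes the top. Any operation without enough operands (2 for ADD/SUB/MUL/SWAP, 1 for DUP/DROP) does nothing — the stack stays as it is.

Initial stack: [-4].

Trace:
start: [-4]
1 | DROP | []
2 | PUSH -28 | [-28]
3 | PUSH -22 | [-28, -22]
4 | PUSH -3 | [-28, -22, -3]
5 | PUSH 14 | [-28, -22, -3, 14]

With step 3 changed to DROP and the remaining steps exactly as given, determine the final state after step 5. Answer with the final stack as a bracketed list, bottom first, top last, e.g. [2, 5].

[-3, 14]

(re-executing from step 3 with the substitution; state before step 3: [-28])
3 | DROP | []
4 | PUSH -3 | [-3]
5 | PUSH 14 | [-3, 14]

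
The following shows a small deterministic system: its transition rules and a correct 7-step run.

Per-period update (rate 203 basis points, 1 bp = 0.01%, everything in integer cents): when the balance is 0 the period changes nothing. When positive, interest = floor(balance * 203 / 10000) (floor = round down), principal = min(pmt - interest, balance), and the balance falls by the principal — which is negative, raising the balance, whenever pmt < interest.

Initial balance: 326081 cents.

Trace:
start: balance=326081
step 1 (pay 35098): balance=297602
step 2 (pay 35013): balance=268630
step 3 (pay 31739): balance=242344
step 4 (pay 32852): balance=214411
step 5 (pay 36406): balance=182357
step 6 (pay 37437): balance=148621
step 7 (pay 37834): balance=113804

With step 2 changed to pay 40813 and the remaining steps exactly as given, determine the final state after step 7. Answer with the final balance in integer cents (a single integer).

107390

(re-executing from step 2 with the substitution; state before step 2: balance=297602)
step 2 (pay 40813): balance=262830
step 3 (pay 31739): balance=236426
step 4 (pay 32852): balance=208373
step 5 (pay 36406): balance=176196
step 6 (pay 37437): balance=142335
step 7 (pay 37834): balance=107390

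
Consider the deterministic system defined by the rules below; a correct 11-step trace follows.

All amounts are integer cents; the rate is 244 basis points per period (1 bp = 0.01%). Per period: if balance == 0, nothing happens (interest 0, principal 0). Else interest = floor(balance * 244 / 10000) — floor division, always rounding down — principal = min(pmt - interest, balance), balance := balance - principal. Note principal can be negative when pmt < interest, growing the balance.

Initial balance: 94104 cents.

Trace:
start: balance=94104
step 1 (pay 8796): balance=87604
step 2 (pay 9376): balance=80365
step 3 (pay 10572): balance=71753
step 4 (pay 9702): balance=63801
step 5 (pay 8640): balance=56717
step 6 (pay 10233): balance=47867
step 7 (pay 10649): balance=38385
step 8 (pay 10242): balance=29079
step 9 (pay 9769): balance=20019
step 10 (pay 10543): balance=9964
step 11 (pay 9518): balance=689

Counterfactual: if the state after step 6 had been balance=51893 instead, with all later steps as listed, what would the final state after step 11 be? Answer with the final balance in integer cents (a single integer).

state after step 6 := balance=51893
step 7 (pay 10649): balance=42510
step 8 (pay 10242): balance=33305
step 9 (pay 9769): balance=24348
step 10 (pay 10543): balance=14399
step 11 (pay 9518): balance=5232

5232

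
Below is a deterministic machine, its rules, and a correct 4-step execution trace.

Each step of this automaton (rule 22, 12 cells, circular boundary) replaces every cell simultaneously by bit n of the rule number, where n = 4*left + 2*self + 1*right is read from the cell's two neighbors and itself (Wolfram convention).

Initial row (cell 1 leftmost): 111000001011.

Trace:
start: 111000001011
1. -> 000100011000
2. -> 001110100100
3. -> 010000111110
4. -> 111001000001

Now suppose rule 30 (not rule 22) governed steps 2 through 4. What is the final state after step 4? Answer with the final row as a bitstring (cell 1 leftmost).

110101111101

(re-executing steps 2..4 under rule 30; state before step 2: 000100011000)
2. -> 001110110100
3. -> 011000100110
4. -> 110101111101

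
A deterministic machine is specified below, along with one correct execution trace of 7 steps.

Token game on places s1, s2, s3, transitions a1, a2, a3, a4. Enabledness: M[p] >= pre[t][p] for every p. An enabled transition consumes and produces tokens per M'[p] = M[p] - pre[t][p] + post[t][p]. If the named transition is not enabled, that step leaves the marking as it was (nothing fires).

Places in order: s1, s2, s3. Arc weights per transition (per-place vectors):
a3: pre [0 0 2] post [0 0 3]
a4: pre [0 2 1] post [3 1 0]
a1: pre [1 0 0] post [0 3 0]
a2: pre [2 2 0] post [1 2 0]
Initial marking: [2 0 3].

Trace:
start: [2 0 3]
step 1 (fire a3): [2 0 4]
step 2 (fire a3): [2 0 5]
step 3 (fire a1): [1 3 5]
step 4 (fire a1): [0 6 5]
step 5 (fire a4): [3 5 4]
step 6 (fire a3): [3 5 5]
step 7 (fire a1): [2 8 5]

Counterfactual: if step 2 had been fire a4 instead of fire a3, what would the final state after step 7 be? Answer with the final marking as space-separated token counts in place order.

2 8 4

(re-executing from step 2 with the substitution; state before step 2: [2 0 4])
step 2 (fire a4): [2 0 4]
step 3 (fire a1): [1 3 4]
step 4 (fire a1): [0 6 4]
step 5 (fire a4): [3 5 3]
step 6 (fire a3): [3 5 4]
step 7 (fire a1): [2 8 4]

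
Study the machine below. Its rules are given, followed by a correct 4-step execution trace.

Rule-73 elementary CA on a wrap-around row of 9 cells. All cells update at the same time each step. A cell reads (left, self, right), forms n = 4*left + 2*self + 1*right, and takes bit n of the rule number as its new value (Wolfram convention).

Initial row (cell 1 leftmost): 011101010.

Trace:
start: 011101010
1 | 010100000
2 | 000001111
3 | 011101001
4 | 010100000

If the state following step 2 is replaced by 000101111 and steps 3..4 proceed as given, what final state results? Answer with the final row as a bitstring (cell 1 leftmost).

000100000

state after step 2 := 000101111
3 | 010001001
4 | 000100000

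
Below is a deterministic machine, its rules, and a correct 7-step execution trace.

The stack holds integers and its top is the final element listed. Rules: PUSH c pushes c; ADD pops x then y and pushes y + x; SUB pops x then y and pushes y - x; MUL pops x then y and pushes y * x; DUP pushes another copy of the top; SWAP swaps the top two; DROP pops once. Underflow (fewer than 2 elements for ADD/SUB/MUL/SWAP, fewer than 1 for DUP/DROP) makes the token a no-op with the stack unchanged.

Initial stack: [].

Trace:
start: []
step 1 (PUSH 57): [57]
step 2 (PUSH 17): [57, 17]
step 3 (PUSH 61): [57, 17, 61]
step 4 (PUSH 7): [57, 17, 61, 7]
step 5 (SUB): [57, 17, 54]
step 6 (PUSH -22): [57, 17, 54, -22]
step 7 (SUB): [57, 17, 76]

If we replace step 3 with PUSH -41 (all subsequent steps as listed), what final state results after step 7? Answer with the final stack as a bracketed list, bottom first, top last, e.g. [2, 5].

[57, 17, -26]

(re-executing from step 3 with the substitution; state before step 3: [57, 17])
step 3 (PUSH -41): [57, 17, -41]
step 4 (PUSH 7): [57, 17, -41, 7]
step 5 (SUB): [57, 17, -48]
step 6 (PUSH -22): [57, 17, -48, -22]
step 7 (SUB): [57, 17, -26]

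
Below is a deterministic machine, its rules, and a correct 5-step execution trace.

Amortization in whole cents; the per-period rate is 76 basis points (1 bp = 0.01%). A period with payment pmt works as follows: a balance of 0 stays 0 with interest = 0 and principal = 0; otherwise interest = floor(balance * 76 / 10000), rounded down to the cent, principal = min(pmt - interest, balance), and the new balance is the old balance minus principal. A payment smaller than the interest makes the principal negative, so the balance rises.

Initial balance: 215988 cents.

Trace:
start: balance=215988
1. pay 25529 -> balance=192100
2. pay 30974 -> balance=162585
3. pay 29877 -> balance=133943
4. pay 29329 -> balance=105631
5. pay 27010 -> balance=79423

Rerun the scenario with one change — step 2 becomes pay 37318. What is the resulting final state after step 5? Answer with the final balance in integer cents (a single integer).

72934

(re-executing from step 2 with the substitution; state before step 2: balance=192100)
2. pay 37318 -> balance=156241
3. pay 29877 -> balance=127551
4. pay 29329 -> balance=99191
5. pay 27010 -> balance=72934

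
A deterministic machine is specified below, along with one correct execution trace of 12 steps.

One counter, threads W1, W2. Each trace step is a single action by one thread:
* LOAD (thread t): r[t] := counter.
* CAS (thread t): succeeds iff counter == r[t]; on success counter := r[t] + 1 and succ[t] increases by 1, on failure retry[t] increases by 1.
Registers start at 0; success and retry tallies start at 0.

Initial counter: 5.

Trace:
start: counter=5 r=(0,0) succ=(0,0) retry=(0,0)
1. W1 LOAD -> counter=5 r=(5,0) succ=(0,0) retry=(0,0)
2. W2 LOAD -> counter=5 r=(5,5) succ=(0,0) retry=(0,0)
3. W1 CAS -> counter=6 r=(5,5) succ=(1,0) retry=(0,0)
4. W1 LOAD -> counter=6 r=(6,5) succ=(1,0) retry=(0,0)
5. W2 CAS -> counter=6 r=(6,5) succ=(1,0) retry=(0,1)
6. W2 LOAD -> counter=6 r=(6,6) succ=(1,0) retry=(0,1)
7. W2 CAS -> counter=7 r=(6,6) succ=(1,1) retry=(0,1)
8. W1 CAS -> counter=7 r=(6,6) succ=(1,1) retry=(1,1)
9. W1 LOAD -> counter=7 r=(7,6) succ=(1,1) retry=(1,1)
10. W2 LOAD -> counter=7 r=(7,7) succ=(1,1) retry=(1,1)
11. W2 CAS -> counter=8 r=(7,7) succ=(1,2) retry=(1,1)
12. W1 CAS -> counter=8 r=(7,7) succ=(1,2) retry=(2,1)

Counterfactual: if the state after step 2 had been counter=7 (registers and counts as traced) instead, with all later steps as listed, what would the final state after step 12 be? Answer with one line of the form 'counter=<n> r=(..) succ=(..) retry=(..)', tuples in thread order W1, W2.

state after step 2 := counter=7 r=(5,5) succ=(0,0) retry=(0,0)
3. W1 CAS -> counter=7 r=(5,5) succ=(0,0) retry=(1,0)
4. W1 LOAD -> counter=7 r=(7,5) succ=(0,0) retry=(1,0)
5. W2 CAS -> counter=7 r=(7,5) succ=(0,0) retry=(1,1)
6. W2 LOAD -> counter=7 r=(7,7) succ=(0,0) retry=(1,1)
7. W2 CAS -> counter=8 r=(7,7) succ=(0,1) retry=(1,1)
8. W1 CAS -> counter=8 r=(7,7) succ=(0,1) retry=(2,1)
9. W1 LOAD -> counter=8 r=(8,7) succ=(0,1) retry=(2,1)
10. W2 LOAD -> counter=8 r=(8,8) succ=(0,1) retry=(2,1)
11. W2 CAS -> counter=9 r=(8,8) succ=(0,2) retry=(2,1)
12. W1 CAS -> counter=9 r=(8,8) succ=(0,2) retry=(3,1)

counter=9 r=(8,8) succ=(0,2) retry=(3,1)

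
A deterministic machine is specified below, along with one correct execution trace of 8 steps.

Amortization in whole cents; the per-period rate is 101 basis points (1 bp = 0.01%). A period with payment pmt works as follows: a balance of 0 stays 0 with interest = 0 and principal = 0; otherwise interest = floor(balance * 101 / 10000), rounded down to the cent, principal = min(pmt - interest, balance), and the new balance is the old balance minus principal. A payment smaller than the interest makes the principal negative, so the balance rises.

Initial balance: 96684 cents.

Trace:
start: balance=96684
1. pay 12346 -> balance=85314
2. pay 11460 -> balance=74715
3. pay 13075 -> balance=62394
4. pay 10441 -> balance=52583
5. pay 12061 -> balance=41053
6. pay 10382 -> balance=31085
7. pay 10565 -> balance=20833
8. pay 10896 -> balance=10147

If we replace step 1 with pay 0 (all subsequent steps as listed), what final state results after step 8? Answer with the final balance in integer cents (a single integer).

23393

(re-executing from step 1 with the substitution; state before step 1: balance=96684)
1. pay 0 -> balance=97660
2. pay 11460 -> balance=87186
3. pay 13075 -> balance=74991
4. pay 10441 -> balance=65307
5. pay 12061 -> balance=53905
6. pay 10382 -> balance=44067
7. pay 10565 -> balance=33947
8. pay 10896 -> balance=23393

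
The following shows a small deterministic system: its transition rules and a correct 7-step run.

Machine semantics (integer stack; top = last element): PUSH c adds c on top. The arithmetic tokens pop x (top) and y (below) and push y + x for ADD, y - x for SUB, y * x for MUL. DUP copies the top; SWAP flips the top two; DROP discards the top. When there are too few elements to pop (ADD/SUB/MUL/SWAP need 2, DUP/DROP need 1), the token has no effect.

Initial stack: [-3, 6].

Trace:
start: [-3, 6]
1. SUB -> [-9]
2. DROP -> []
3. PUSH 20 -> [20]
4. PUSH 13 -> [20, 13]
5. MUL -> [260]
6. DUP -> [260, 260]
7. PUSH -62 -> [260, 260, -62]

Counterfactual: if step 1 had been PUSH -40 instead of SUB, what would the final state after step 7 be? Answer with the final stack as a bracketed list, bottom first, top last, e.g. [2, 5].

(re-executing from step 1 with the substitution; state before step 1: [-3, 6])
1. PUSH -40 -> [-3, 6, -40]
2. DROP -> [-3, 6]
3. PUSH 20 -> [-3, 6, 20]
4. PUSH 13 -> [-3, 6, 20, 13]
5. MUL -> [-3, 6, 260]
6. DUP -> [-3, 6, 260, 260]
7. PUSH -62 -> [-3, 6, 260, 260, -62]

[-3, 6, 260, 260, -62]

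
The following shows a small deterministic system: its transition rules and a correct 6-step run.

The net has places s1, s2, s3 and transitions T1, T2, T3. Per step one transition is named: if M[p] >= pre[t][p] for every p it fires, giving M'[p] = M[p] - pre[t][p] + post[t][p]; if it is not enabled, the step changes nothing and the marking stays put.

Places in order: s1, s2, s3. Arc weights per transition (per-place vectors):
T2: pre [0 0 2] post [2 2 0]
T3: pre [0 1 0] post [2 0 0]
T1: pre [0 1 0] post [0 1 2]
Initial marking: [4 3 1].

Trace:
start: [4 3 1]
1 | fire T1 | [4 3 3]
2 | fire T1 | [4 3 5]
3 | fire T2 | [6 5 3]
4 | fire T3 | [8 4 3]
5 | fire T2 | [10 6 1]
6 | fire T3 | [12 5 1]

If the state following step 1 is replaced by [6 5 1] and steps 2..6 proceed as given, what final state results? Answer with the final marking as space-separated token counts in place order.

12 5 1

state after step 1 := [6 5 1]
2 | fire T1 | [6 5 3]
3 | fire T2 | [8 7 1]
4 | fire T3 | [10 6 1]
5 | fire T2 | [10 6 1]
6 | fire T3 | [12 5 1]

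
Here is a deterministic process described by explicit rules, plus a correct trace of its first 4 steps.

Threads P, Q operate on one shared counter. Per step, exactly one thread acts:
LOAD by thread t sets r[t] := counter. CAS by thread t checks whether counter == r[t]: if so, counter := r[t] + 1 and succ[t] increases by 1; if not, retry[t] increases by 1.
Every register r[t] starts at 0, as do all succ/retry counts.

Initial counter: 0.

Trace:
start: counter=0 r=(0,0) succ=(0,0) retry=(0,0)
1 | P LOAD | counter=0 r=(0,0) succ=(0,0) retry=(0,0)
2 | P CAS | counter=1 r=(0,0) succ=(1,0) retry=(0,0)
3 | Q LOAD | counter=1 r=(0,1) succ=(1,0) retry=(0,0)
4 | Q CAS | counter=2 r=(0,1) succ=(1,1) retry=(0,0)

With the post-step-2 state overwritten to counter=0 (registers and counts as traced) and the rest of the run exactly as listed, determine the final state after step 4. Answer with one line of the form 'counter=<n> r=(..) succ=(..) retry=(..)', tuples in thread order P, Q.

state after step 2 := counter=0 r=(0,0) succ=(1,0) retry=(0,0)
3 | Q LOAD | counter=0 r=(0,0) succ=(1,0) retry=(0,0)
4 | Q CAS | counter=1 r=(0,0) succ=(1,1) retry=(0,0)

counter=1 r=(0,0) succ=(1,1) retry=(0,0)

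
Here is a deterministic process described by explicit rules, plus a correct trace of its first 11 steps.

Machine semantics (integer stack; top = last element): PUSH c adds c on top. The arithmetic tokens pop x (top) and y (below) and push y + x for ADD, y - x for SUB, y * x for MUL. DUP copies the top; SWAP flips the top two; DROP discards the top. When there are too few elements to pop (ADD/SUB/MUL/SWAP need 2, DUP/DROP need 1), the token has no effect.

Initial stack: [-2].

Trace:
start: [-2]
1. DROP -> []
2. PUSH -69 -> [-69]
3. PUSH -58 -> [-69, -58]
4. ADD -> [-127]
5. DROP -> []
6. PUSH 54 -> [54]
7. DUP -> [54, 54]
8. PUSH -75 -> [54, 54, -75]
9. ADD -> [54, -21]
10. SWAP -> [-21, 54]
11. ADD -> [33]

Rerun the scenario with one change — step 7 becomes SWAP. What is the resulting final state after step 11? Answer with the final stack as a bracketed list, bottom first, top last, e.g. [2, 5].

(re-executing from step 7 with the substitution; state before step 7: [54])
7. SWAP -> [54]
8. PUSH -75 -> [54, -75]
9. ADD -> [-21]
10. SWAP -> [-21]
11. ADD -> [-21]

[-21]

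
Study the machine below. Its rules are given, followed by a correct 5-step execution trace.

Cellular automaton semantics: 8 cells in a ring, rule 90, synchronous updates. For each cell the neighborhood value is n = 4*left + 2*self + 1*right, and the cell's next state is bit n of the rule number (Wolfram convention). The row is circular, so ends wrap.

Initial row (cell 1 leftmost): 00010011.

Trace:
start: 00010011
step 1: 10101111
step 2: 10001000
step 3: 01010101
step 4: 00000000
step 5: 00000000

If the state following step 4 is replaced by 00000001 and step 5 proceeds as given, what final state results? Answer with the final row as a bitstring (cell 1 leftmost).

10000010

state after step 4 := 00000001
step 5: 10000010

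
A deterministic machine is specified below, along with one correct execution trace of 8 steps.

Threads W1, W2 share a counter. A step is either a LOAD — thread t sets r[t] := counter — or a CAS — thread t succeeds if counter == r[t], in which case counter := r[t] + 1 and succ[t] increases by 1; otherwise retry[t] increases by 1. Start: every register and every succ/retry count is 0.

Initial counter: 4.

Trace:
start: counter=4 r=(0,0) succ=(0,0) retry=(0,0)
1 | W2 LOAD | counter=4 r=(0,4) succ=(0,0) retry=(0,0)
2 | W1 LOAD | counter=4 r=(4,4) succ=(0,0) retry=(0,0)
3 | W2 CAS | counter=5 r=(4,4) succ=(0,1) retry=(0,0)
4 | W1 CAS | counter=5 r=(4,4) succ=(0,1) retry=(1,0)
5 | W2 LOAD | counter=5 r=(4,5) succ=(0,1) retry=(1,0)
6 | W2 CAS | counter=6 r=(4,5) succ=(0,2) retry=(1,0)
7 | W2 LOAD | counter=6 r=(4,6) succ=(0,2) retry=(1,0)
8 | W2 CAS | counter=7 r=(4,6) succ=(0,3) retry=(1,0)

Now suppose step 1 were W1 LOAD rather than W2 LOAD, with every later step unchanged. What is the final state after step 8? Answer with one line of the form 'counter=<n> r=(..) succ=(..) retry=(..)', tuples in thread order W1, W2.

(re-executing from step 1 with the substitution; state before step 1: counter=4 r=(0,0) succ=(0,0) retry=(0,0))
1 | W1 LOAD | counter=4 r=(4,0) succ=(0,0) retry=(0,0)
2 | W1 LOAD | counter=4 r=(4,0) succ=(0,0) retry=(0,0)
3 | W2 CAS | counter=4 r=(4,0) succ=(0,0) retry=(0,1)
4 | W1 CAS | counter=5 r=(4,0) succ=(1,0) retry=(0,1)
5 | W2 LOAD | counter=5 r=(4,5) succ=(1,0) retry=(0,1)
6 | W2 CAS | counter=6 r=(4,5) succ=(1,1) retry=(0,1)
7 | W2 LOAD | counter=6 r=(4,6) succ=(1,1) retry=(0,1)
8 | W2 CAS | counter=7 r=(4,6) succ=(1,2) retry=(0,1)

counter=7 r=(4,6) succ=(1,2) retry=(0,1)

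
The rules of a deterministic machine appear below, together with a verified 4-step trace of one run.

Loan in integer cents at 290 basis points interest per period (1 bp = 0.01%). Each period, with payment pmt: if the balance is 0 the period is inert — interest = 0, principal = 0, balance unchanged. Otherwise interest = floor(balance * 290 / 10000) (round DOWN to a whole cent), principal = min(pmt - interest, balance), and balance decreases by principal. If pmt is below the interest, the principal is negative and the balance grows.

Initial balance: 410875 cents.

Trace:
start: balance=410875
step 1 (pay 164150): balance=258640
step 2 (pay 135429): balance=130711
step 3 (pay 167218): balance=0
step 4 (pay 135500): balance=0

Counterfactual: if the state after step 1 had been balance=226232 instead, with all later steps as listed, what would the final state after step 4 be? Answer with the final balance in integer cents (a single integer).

state after step 1 := balance=226232
step 2 (pay 135429): balance=97363
step 3 (pay 167218): balance=0
step 4 (pay 135500): balance=0

0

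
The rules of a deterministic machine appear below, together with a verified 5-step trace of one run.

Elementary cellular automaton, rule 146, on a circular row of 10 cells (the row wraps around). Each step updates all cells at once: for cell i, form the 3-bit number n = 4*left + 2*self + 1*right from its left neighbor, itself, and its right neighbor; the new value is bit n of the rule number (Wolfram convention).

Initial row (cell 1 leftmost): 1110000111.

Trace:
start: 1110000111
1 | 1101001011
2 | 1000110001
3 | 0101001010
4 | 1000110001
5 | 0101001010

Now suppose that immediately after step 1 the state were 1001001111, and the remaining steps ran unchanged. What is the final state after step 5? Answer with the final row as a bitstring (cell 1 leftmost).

state after step 1 := 1001001111
2 | 0110110111
3 | 0000000010
4 | 0000000101
5 | 1000001000

1000001000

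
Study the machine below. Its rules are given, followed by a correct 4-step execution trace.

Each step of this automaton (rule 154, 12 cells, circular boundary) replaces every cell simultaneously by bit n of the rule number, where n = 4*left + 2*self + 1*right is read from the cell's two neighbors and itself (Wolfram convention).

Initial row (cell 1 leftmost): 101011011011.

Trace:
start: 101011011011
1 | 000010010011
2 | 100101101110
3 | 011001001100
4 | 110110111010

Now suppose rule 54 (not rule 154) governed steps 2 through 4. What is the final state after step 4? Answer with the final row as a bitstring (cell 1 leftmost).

000100000100

(re-executing steps 2..4 under rule 54; state before step 2: 000010010011)
2 | 100111111100
3 | 111000000011
4 | 000100000100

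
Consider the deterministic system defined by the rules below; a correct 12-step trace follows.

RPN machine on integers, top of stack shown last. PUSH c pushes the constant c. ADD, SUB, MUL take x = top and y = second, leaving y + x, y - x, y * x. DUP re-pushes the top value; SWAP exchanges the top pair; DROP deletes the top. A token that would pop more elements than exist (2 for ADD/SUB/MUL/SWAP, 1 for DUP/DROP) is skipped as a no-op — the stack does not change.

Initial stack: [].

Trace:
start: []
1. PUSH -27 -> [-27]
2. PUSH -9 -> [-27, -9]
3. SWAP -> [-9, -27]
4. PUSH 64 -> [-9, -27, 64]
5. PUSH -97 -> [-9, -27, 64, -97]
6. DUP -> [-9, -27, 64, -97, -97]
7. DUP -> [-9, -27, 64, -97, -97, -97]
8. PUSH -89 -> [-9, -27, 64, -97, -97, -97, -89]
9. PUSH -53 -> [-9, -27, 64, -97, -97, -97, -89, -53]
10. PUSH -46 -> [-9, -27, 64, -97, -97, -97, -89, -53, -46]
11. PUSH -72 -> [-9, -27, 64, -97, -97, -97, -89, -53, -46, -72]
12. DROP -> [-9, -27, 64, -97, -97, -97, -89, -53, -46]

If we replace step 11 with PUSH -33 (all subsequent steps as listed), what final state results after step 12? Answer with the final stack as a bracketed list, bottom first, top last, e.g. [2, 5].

[-9, -27, 64, -97, -97, -97, -89, -53, -46]

(re-executing from step 11 with the substitution; state before step 11: [-9, -27, 64, -97, -97, -97, -89, -53, -46])
11. PUSH -33 -> [-9, -27, 64, -97, -97, -97, -89, -53, -46, -33]
12. DROP -> [-9, -27, 64, -97, -97, -97, -89, -53, -46]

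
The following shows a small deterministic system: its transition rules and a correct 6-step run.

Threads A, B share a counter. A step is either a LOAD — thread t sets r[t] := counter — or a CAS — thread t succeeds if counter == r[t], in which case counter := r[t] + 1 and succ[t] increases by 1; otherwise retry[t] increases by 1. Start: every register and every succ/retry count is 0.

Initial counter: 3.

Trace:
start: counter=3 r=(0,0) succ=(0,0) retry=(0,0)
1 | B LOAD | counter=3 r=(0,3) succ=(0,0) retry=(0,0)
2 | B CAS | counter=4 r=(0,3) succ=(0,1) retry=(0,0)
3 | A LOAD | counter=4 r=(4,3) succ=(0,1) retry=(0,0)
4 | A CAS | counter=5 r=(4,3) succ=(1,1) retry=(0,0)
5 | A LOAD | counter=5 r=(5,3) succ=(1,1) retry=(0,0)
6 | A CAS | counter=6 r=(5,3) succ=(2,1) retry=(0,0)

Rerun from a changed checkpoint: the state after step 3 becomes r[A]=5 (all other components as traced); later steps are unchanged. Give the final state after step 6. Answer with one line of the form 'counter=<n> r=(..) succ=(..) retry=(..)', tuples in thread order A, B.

state after step 3 := counter=4 r=(5,3) succ=(0,1) retry=(0,0)
4 | A CAS | counter=4 r=(5,3) succ=(0,1) retry=(1,0)
5 | A LOAD | counter=4 r=(4,3) succ=(0,1) retry=(1,0)
6 | A CAS | counter=5 r=(4,3) succ=(1,1) retry=(1,0)

counter=5 r=(4,3) succ=(1,1) retry=(1,0)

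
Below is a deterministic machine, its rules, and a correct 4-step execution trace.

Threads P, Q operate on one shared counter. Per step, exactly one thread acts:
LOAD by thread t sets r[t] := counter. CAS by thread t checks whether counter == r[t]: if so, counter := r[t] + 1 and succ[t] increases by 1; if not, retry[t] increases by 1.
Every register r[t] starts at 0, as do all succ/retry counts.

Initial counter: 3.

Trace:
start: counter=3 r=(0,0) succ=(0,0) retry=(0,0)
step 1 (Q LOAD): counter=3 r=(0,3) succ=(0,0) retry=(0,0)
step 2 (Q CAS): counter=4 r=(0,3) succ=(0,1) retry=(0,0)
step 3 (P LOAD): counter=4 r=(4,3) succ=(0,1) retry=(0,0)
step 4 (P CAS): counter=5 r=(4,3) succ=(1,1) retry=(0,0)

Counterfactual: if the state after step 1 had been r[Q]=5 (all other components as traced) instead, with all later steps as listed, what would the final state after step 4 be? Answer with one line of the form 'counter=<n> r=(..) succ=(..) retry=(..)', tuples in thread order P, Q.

counter=4 r=(3,5) succ=(1,0) retry=(0,1)

state after step 1 := counter=3 r=(0,5) succ=(0,0) retry=(0,0)
step 2 (Q CAS): counter=3 r=(0,5) succ=(0,0) retry=(0,1)
step 3 (P LOAD): counter=3 r=(3,5) succ=(0,0) retry=(0,1)
step 4 (P CAS): counter=4 r=(3,5) succ=(1,0) retry=(0,1)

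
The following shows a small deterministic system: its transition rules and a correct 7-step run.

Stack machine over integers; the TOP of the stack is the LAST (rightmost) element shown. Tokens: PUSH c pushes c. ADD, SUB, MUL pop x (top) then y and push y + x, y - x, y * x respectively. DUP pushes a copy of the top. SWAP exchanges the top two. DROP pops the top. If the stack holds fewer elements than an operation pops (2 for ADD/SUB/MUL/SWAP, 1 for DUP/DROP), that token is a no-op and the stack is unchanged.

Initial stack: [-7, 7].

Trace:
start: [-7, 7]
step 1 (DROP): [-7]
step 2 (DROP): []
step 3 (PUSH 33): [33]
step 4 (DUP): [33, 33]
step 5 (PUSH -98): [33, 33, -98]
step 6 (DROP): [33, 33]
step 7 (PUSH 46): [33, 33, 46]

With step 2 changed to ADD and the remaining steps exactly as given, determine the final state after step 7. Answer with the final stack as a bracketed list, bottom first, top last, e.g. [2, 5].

[-7, 33, 33, 46]

(re-executing from step 2 with the substitution; state before step 2: [-7])
step 2 (ADD): [-7]
step 3 (PUSH 33): [-7, 33]
step 4 (DUP): [-7, 33, 33]
step 5 (PUSH -98): [-7, 33, 33, -98]
step 6 (DROP): [-7, 33, 33]
step 7 (PUSH 46): [-7, 33, 33, 46]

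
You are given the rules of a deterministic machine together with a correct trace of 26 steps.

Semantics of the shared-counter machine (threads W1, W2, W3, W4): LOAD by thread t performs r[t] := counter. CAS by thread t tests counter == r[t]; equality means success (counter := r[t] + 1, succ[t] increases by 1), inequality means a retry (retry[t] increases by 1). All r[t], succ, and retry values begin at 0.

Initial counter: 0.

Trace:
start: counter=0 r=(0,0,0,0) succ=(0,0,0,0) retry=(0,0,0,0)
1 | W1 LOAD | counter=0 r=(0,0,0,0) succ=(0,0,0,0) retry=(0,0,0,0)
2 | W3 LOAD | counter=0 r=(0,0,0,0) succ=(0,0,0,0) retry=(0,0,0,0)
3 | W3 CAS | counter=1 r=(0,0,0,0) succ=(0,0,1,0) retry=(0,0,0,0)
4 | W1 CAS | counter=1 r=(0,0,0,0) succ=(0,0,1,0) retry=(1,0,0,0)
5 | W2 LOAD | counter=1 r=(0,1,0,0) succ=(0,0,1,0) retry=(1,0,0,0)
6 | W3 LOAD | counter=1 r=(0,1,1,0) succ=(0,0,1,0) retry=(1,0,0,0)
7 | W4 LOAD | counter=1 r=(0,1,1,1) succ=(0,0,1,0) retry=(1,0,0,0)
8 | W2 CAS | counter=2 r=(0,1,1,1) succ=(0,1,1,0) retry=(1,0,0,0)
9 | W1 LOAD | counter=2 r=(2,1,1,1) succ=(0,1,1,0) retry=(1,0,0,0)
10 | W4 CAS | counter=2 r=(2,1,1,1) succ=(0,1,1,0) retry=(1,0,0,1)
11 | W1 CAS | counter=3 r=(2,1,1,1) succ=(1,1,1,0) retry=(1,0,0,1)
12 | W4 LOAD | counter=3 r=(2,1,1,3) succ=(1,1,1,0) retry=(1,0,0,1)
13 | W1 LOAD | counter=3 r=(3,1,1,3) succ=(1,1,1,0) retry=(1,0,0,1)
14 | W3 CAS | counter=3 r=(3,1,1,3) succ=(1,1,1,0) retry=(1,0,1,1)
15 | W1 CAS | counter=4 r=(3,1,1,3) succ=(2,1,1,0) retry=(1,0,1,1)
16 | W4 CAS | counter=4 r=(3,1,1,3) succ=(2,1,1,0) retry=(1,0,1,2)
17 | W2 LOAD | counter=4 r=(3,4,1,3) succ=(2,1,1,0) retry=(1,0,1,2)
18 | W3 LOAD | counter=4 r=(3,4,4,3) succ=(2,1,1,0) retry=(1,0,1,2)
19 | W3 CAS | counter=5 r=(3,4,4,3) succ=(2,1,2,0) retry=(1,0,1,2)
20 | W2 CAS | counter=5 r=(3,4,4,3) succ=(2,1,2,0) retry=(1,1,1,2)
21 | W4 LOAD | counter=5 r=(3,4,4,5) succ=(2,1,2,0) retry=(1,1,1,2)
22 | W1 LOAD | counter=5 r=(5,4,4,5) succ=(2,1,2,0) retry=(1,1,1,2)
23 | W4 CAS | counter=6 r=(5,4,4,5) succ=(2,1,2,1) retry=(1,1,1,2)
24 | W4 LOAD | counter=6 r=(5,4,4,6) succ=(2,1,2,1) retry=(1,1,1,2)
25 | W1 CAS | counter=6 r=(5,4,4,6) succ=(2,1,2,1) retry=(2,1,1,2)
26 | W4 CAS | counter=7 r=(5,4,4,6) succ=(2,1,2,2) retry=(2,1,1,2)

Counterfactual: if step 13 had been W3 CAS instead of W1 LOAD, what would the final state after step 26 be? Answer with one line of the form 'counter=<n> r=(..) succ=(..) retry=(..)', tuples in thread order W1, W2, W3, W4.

counter=7 r=(5,4,4,6) succ=(1,1,2,3) retry=(3,1,2,1)

(re-executing from step 13 with the substitution; state before step 13: counter=3 r=(2,1,1,3) succ=(1,1,1,0) retry=(1,0,0,1))
13 | W3 CAS | counter=3 r=(2,1,1,3) succ=(1,1,1,0) retry=(1,0,1,1)
14 | W3 CAS | counter=3 r=(2,1,1,3) succ=(1,1,1,0) retry=(1,0,2,1)
15 | W1 CAS | counter=3 r=(2,1,1,3) succ=(1,1,1,0) retry=(2,0,2,1)
16 | W4 CAS | counter=4 r=(2,1,1,3) succ=(1,1,1,1) retry=(2,0,2,1)
17 | W2 LOAD | counter=4 r=(2,4,1,3) succ=(1,1,1,1) retry=(2,0,2,1)
18 | W3 LOAD | counter=4 r=(2,4,4,3) succ=(1,1,1,1) retry=(2,0,2,1)
19 | W3 CAS | counter=5 r=(2,4,4,3) succ=(1,1,2,1) retry=(2,0,2,1)
20 | W2 CAS | counter=5 r=(2,4,4,3) succ=(1,1,2,1) retry=(2,1,2,1)
21 | W4 LOAD | counter=5 r=(2,4,4,5) succ=(1,1,2,1) retry=(2,1,2,1)
22 | W1 LOAD | counter=5 r=(5,4,4,5) succ=(1,1,2,1) retry=(2,1,2,1)
23 | W4 CAS | counter=6 r=(5,4,4,5) succ=(1,1,2,2) retry=(2,1,2,1)
24 | W4 LOAD | counter=6 r=(5,4,4,6) succ=(1,1,2,2) retry=(2,1,2,1)
25 | W1 CAS | counter=6 r=(5,4,4,6) succ=(1,1,2,2) retry=(3,1,2,1)
26 | W4 CAS | counter=7 r=(5,4,4,6) succ=(1,1,2,3) retry=(3,1,2,1)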